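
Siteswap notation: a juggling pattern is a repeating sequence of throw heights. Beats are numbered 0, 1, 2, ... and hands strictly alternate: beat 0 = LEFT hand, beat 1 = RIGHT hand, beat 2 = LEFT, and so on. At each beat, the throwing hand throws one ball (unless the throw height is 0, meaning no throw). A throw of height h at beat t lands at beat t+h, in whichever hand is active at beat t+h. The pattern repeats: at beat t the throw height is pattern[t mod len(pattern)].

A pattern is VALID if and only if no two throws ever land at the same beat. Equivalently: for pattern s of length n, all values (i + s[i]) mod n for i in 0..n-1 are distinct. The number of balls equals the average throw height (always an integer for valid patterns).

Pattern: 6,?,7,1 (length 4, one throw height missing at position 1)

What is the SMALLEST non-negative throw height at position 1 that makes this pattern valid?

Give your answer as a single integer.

i=0: (0 + 6) mod 4 = 2
i=1: s[i]=? (unknown)
i=2: (2 + 7) mod 4 = 1
i=3: (3 + 1) mod 4 = 0
Known residues: [0, 1, 2]; need a permutation of 0..3, so missing residue r = 3
Need (1 + s) mod 4 = 3; smallest s = (3 - 1) mod 4 = 2

Answer: 2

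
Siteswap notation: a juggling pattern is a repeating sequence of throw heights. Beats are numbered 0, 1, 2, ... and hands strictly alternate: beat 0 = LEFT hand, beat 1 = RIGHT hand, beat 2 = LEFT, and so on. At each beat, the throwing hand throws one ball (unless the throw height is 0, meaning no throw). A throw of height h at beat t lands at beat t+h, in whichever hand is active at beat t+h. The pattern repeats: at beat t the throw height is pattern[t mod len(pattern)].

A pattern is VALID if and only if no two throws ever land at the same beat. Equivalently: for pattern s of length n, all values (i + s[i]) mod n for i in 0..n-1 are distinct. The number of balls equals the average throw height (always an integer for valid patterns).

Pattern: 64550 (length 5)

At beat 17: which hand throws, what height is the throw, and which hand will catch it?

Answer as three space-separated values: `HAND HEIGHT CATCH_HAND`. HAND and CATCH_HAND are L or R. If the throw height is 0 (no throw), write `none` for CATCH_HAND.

Answer: R 5 L

Derivation:
Beat 17: 17 mod 2 = 1, so hand = R
Throw height = pattern[17 mod 5] = pattern[2] = 5
Lands at beat 17+5=22, 22 mod 2 = 0, so catch hand = L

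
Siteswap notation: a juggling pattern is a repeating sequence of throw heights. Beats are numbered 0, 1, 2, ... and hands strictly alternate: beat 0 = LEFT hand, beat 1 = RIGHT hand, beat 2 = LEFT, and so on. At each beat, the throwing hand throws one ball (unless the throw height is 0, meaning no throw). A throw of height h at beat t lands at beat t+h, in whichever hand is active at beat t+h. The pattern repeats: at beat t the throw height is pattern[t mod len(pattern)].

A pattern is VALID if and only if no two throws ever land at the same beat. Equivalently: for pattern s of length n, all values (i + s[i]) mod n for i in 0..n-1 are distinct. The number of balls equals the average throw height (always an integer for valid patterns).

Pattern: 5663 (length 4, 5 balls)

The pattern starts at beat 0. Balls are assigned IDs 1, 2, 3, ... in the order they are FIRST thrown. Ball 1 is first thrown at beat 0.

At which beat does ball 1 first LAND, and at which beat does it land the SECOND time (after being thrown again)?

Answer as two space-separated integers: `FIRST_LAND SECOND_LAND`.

Answer: 5 11

Derivation:
Beat 0 (L): throw ball1 h=5 -> lands@5:R; in-air after throw: [b1@5:R]
Beat 1 (R): throw ball2 h=6 -> lands@7:R; in-air after throw: [b1@5:R b2@7:R]
Beat 2 (L): throw ball3 h=6 -> lands@8:L; in-air after throw: [b1@5:R b2@7:R b3@8:L]
Beat 3 (R): throw ball4 h=3 -> lands@6:L; in-air after throw: [b1@5:R b4@6:L b2@7:R b3@8:L]
Beat 4 (L): throw ball5 h=5 -> lands@9:R; in-air after throw: [b1@5:R b4@6:L b2@7:R b3@8:L b5@9:R]
Beat 5 (R): throw ball1 h=6 -> lands@11:R; in-air after throw: [b4@6:L b2@7:R b3@8:L b5@9:R b1@11:R]
Beat 6 (L): throw ball4 h=6 -> lands@12:L; in-air after throw: [b2@7:R b3@8:L b5@9:R b1@11:R b4@12:L]
Beat 7 (R): throw ball2 h=3 -> lands@10:L; in-air after throw: [b3@8:L b5@9:R b2@10:L b1@11:R b4@12:L]
Beat 8 (L): throw ball3 h=5 -> lands@13:R; in-air after throw: [b5@9:R b2@10:L b1@11:R b4@12:L b3@13:R]
Beat 9 (R): throw ball5 h=6 -> lands@15:R; in-air after throw: [b2@10:L b1@11:R b4@12:L b3@13:R b5@15:R]
Beat 10 (L): throw ball2 h=6 -> lands@16:L; in-air after throw: [b1@11:R b4@12:L b3@13:R b5@15:R b2@16:L]
Beat 11 (R): throw ball1 h=3 -> lands@14:L; in-air after throw: [b4@12:L b3@13:R b1@14:L b5@15:R b2@16:L]
Ball 1: thrown@0 h=5 -> first land @5; rethrown@5 h=6 -> second land @11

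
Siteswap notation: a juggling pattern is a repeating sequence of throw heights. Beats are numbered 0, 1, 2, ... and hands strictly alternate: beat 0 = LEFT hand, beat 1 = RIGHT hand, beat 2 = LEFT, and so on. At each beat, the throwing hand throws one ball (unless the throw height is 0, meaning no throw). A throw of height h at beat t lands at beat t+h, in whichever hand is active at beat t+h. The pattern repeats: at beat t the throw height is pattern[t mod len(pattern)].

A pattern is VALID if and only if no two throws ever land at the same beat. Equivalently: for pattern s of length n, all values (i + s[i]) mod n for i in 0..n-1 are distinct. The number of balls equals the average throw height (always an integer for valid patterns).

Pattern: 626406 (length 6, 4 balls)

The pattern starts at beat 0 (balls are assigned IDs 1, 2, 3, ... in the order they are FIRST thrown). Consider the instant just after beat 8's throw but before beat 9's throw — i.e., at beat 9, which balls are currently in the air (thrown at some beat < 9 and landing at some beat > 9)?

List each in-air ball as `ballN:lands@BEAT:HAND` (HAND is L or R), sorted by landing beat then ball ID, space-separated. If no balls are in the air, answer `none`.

Answer: ball4:lands@11:R ball1:lands@12:L ball3:lands@14:L

Derivation:
Beat 0 (L): throw ball1 h=6 -> lands@6:L; in-air after throw: [b1@6:L]
Beat 1 (R): throw ball2 h=2 -> lands@3:R; in-air after throw: [b2@3:R b1@6:L]
Beat 2 (L): throw ball3 h=6 -> lands@8:L; in-air after throw: [b2@3:R b1@6:L b3@8:L]
Beat 3 (R): throw ball2 h=4 -> lands@7:R; in-air after throw: [b1@6:L b2@7:R b3@8:L]
Beat 5 (R): throw ball4 h=6 -> lands@11:R; in-air after throw: [b1@6:L b2@7:R b3@8:L b4@11:R]
Beat 6 (L): throw ball1 h=6 -> lands@12:L; in-air after throw: [b2@7:R b3@8:L b4@11:R b1@12:L]
Beat 7 (R): throw ball2 h=2 -> lands@9:R; in-air after throw: [b3@8:L b2@9:R b4@11:R b1@12:L]
Beat 8 (L): throw ball3 h=6 -> lands@14:L; in-air after throw: [b2@9:R b4@11:R b1@12:L b3@14:L]
Beat 9 (R): throw ball2 h=4 -> lands@13:R; in-air after throw: [b4@11:R b1@12:L b2@13:R b3@14:L]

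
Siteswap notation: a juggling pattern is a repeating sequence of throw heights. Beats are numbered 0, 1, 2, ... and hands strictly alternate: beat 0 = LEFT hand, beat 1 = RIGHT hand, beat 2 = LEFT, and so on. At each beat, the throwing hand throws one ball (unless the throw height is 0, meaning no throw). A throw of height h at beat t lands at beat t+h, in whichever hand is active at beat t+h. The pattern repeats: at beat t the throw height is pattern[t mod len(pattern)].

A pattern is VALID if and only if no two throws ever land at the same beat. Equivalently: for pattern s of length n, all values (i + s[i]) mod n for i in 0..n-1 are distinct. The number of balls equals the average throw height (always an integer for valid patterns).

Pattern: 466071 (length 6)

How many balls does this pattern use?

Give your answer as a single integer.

Pattern = [4, 6, 6, 0, 7, 1], length n = 6
  position 0: throw height = 4, running sum = 4
  position 1: throw height = 6, running sum = 10
  position 2: throw height = 6, running sum = 16
  position 3: throw height = 0, running sum = 16
  position 4: throw height = 7, running sum = 23
  position 5: throw height = 1, running sum = 24
Total sum = 24; balls = sum / n = 24 / 6 = 4

Answer: 4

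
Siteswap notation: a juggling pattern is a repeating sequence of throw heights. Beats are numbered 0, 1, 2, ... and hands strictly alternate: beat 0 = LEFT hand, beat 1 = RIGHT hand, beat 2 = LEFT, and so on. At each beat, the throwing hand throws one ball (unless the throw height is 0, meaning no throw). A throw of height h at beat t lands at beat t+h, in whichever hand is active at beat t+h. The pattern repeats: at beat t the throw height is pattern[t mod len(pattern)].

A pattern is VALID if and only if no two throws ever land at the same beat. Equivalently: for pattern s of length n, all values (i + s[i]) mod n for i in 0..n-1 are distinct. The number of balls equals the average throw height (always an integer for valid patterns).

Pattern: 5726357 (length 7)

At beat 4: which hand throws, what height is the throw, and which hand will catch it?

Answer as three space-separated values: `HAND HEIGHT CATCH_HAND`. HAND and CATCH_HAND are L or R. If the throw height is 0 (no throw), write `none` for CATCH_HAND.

Answer: L 3 R

Derivation:
Beat 4: 4 mod 2 = 0, so hand = L
Throw height = pattern[4 mod 7] = pattern[4] = 3
Lands at beat 4+3=7, 7 mod 2 = 1, so catch hand = R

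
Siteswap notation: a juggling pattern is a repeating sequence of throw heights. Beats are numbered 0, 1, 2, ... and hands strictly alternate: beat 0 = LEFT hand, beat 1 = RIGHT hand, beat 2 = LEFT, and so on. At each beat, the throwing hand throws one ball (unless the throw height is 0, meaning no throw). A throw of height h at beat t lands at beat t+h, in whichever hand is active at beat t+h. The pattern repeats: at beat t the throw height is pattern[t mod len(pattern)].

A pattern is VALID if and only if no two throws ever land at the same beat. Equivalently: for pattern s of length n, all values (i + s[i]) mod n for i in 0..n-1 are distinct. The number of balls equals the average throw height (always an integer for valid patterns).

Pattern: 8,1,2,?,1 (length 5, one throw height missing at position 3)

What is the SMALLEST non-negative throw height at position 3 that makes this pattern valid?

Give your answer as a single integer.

i=0: (0 + 8) mod 5 = 3
i=1: (1 + 1) mod 5 = 2
i=2: (2 + 2) mod 5 = 4
i=3: s[i]=? (unknown)
i=4: (4 + 1) mod 5 = 0
Known residues: [0, 2, 3, 4]; need a permutation of 0..4, so missing residue r = 1
Need (3 + s) mod 5 = 1; smallest s = (1 - 3) mod 5 = 3

Answer: 3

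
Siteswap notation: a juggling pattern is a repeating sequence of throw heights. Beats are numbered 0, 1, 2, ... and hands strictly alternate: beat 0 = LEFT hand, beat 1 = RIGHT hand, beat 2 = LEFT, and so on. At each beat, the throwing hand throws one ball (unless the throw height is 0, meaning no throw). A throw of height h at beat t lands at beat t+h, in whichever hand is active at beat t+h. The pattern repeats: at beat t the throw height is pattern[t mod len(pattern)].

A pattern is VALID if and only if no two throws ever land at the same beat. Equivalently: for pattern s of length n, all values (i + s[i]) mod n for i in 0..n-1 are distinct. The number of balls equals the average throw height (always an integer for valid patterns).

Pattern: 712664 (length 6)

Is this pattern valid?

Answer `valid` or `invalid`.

Answer: invalid

Derivation:
i=0: (i + s[i]) mod n = (0 + 7) mod 6 = 1
i=1: (i + s[i]) mod n = (1 + 1) mod 6 = 2
i=2: (i + s[i]) mod n = (2 + 2) mod 6 = 4
i=3: (i + s[i]) mod n = (3 + 6) mod 6 = 3
i=4: (i + s[i]) mod n = (4 + 6) mod 6 = 4
i=5: (i + s[i]) mod n = (5 + 4) mod 6 = 3
Residues: [1, 2, 4, 3, 4, 3], distinct: False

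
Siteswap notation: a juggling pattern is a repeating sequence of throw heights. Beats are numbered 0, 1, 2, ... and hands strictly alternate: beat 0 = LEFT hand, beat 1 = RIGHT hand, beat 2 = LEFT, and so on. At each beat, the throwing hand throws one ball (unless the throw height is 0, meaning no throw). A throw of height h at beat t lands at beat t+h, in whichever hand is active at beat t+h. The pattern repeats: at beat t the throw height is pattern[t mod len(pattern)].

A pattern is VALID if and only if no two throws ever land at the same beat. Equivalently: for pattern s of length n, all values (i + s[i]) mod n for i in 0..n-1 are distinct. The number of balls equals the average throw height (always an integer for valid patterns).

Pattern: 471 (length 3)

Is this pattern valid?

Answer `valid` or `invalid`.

Answer: valid

Derivation:
i=0: (i + s[i]) mod n = (0 + 4) mod 3 = 1
i=1: (i + s[i]) mod n = (1 + 7) mod 3 = 2
i=2: (i + s[i]) mod n = (2 + 1) mod 3 = 0
Residues: [1, 2, 0], distinct: True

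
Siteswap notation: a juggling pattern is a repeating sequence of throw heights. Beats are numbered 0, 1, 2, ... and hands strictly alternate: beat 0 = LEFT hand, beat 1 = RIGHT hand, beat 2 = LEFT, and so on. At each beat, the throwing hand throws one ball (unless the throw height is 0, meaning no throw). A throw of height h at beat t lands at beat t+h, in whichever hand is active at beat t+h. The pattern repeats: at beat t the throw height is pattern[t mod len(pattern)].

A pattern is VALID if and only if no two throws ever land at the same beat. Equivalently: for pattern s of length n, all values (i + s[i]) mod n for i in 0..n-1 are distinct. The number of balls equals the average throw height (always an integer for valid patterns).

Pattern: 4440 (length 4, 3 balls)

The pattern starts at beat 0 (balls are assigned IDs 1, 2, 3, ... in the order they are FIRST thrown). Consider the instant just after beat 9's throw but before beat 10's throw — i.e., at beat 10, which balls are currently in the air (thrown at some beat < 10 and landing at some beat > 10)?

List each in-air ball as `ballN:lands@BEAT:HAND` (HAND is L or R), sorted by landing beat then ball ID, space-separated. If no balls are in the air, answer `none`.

Answer: ball1:lands@12:L ball2:lands@13:R

Derivation:
Beat 0 (L): throw ball1 h=4 -> lands@4:L; in-air after throw: [b1@4:L]
Beat 1 (R): throw ball2 h=4 -> lands@5:R; in-air after throw: [b1@4:L b2@5:R]
Beat 2 (L): throw ball3 h=4 -> lands@6:L; in-air after throw: [b1@4:L b2@5:R b3@6:L]
Beat 4 (L): throw ball1 h=4 -> lands@8:L; in-air after throw: [b2@5:R b3@6:L b1@8:L]
Beat 5 (R): throw ball2 h=4 -> lands@9:R; in-air after throw: [b3@6:L b1@8:L b2@9:R]
Beat 6 (L): throw ball3 h=4 -> lands@10:L; in-air after throw: [b1@8:L b2@9:R b3@10:L]
Beat 8 (L): throw ball1 h=4 -> lands@12:L; in-air after throw: [b2@9:R b3@10:L b1@12:L]
Beat 9 (R): throw ball2 h=4 -> lands@13:R; in-air after throw: [b3@10:L b1@12:L b2@13:R]
Beat 10 (L): throw ball3 h=4 -> lands@14:L; in-air after throw: [b1@12:L b2@13:R b3@14:L]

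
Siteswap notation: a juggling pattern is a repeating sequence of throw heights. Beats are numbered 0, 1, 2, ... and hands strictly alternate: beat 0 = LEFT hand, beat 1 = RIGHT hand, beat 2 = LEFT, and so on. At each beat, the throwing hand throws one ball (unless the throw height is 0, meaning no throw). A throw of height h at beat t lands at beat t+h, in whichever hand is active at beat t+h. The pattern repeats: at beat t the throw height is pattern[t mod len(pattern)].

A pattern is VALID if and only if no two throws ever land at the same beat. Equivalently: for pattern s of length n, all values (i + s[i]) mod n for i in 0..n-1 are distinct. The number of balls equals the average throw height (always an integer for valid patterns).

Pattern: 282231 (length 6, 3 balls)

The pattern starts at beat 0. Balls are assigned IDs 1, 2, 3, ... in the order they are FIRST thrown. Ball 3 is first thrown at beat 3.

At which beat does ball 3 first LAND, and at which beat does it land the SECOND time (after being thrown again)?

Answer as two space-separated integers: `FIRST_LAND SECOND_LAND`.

Beat 0 (L): throw ball1 h=2 -> lands@2:L; in-air after throw: [b1@2:L]
Beat 1 (R): throw ball2 h=8 -> lands@9:R; in-air after throw: [b1@2:L b2@9:R]
Beat 2 (L): throw ball1 h=2 -> lands@4:L; in-air after throw: [b1@4:L b2@9:R]
Beat 3 (R): throw ball3 h=2 -> lands@5:R; in-air after throw: [b1@4:L b3@5:R b2@9:R]
Beat 4 (L): throw ball1 h=3 -> lands@7:R; in-air after throw: [b3@5:R b1@7:R b2@9:R]
Beat 5 (R): throw ball3 h=1 -> lands@6:L; in-air after throw: [b3@6:L b1@7:R b2@9:R]
Beat 6 (L): throw ball3 h=2 -> lands@8:L; in-air after throw: [b1@7:R b3@8:L b2@9:R]
Ball 3: thrown@3 h=2 -> first land @5; rethrown@5 h=1 -> second land @6

Answer: 5 6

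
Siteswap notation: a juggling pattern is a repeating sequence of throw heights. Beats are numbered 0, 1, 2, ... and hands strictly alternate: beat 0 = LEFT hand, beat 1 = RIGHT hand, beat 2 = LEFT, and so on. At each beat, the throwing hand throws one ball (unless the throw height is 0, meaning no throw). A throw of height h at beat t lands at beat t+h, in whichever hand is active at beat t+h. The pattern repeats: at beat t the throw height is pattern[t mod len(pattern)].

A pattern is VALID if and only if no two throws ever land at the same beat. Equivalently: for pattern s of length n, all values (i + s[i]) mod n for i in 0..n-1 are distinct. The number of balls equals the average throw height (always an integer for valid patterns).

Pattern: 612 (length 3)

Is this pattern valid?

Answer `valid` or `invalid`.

i=0: (i + s[i]) mod n = (0 + 6) mod 3 = 0
i=1: (i + s[i]) mod n = (1 + 1) mod 3 = 2
i=2: (i + s[i]) mod n = (2 + 2) mod 3 = 1
Residues: [0, 2, 1], distinct: True

Answer: valid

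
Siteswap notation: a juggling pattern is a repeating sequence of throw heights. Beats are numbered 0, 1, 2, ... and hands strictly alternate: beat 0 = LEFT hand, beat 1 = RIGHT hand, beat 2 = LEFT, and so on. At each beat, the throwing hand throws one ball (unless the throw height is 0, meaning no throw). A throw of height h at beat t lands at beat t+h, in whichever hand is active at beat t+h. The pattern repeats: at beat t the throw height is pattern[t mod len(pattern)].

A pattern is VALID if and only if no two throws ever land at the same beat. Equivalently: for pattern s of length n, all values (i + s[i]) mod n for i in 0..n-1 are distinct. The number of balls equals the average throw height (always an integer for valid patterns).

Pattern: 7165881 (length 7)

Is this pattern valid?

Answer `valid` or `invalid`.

i=0: (i + s[i]) mod n = (0 + 7) mod 7 = 0
i=1: (i + s[i]) mod n = (1 + 1) mod 7 = 2
i=2: (i + s[i]) mod n = (2 + 6) mod 7 = 1
i=3: (i + s[i]) mod n = (3 + 5) mod 7 = 1
i=4: (i + s[i]) mod n = (4 + 8) mod 7 = 5
i=5: (i + s[i]) mod n = (5 + 8) mod 7 = 6
i=6: (i + s[i]) mod n = (6 + 1) mod 7 = 0
Residues: [0, 2, 1, 1, 5, 6, 0], distinct: False

Answer: invalid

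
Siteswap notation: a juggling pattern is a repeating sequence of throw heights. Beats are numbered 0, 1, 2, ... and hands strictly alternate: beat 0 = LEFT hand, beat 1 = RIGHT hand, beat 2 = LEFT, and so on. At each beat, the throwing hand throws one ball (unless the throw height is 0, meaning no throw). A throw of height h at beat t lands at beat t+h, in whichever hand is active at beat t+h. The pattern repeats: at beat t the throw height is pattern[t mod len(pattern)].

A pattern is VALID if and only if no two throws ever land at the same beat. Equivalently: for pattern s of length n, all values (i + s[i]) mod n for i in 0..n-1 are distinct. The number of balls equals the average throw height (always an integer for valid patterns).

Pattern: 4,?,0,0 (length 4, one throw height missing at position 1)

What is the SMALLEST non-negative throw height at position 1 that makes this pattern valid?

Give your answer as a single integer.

i=0: (0 + 4) mod 4 = 0
i=1: s[i]=? (unknown)
i=2: (2 + 0) mod 4 = 2
i=3: (3 + 0) mod 4 = 3
Known residues: [0, 2, 3]; need a permutation of 0..3, so missing residue r = 1
Need (1 + s) mod 4 = 1; smallest s = (1 - 1) mod 4 = 0

Answer: 0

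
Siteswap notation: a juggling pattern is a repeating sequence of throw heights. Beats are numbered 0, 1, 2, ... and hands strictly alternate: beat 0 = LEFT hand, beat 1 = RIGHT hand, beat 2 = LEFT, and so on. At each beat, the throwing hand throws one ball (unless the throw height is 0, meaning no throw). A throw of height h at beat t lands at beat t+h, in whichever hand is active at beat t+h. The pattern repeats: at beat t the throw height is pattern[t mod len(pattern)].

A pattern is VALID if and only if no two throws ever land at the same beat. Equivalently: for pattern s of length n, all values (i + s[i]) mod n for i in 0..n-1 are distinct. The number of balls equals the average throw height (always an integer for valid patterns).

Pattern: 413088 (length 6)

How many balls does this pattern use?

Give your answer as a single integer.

Answer: 4

Derivation:
Pattern = [4, 1, 3, 0, 8, 8], length n = 6
  position 0: throw height = 4, running sum = 4
  position 1: throw height = 1, running sum = 5
  position 2: throw height = 3, running sum = 8
  position 3: throw height = 0, running sum = 8
  position 4: throw height = 8, running sum = 16
  position 5: throw height = 8, running sum = 24
Total sum = 24; balls = sum / n = 24 / 6 = 4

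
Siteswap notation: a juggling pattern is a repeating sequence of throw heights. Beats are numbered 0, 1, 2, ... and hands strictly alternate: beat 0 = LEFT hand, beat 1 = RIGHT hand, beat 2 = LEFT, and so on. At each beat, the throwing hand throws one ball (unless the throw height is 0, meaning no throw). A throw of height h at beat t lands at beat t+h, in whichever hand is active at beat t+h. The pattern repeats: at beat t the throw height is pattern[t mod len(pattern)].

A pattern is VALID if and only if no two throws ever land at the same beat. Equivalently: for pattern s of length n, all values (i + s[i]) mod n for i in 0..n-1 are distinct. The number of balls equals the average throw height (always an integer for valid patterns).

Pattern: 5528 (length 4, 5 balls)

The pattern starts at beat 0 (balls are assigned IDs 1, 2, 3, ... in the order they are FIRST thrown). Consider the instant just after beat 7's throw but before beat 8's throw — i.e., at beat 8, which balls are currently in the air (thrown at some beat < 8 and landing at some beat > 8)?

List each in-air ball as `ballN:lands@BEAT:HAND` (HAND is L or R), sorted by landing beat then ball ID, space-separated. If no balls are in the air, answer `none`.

Beat 0 (L): throw ball1 h=5 -> lands@5:R; in-air after throw: [b1@5:R]
Beat 1 (R): throw ball2 h=5 -> lands@6:L; in-air after throw: [b1@5:R b2@6:L]
Beat 2 (L): throw ball3 h=2 -> lands@4:L; in-air after throw: [b3@4:L b1@5:R b2@6:L]
Beat 3 (R): throw ball4 h=8 -> lands@11:R; in-air after throw: [b3@4:L b1@5:R b2@6:L b4@11:R]
Beat 4 (L): throw ball3 h=5 -> lands@9:R; in-air after throw: [b1@5:R b2@6:L b3@9:R b4@11:R]
Beat 5 (R): throw ball1 h=5 -> lands@10:L; in-air after throw: [b2@6:L b3@9:R b1@10:L b4@11:R]
Beat 6 (L): throw ball2 h=2 -> lands@8:L; in-air after throw: [b2@8:L b3@9:R b1@10:L b4@11:R]
Beat 7 (R): throw ball5 h=8 -> lands@15:R; in-air after throw: [b2@8:L b3@9:R b1@10:L b4@11:R b5@15:R]
Beat 8 (L): throw ball2 h=5 -> lands@13:R; in-air after throw: [b3@9:R b1@10:L b4@11:R b2@13:R b5@15:R]

Answer: ball3:lands@9:R ball1:lands@10:L ball4:lands@11:R ball5:lands@15:R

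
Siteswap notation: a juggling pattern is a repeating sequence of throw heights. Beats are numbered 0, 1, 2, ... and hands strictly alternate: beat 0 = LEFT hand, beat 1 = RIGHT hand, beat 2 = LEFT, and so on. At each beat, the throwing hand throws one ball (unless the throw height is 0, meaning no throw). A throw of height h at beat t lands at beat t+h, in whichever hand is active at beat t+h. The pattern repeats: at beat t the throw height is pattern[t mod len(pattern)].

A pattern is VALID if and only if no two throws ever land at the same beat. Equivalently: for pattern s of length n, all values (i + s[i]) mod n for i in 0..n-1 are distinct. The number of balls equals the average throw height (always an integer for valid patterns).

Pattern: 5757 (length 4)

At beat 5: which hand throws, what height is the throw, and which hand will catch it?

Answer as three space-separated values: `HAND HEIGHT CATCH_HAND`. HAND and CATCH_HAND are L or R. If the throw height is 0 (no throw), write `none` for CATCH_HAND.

Beat 5: 5 mod 2 = 1, so hand = R
Throw height = pattern[5 mod 4] = pattern[1] = 7
Lands at beat 5+7=12, 12 mod 2 = 0, so catch hand = L

Answer: R 7 L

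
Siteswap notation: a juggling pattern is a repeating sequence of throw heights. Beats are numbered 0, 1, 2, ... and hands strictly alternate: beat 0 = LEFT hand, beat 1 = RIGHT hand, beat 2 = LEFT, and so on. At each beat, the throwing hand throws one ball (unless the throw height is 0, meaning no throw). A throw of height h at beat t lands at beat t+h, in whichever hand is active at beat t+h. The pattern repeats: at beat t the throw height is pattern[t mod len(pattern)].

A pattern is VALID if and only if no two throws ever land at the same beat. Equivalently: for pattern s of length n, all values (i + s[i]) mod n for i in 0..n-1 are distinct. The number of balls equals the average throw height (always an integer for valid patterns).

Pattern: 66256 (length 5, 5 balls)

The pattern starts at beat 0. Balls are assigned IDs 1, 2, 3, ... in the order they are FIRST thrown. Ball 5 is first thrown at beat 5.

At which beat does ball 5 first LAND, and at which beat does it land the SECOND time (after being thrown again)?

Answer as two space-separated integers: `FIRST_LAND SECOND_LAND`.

Answer: 11 17

Derivation:
Beat 0 (L): throw ball1 h=6 -> lands@6:L; in-air after throw: [b1@6:L]
Beat 1 (R): throw ball2 h=6 -> lands@7:R; in-air after throw: [b1@6:L b2@7:R]
Beat 2 (L): throw ball3 h=2 -> lands@4:L; in-air after throw: [b3@4:L b1@6:L b2@7:R]
Beat 3 (R): throw ball4 h=5 -> lands@8:L; in-air after throw: [b3@4:L b1@6:L b2@7:R b4@8:L]
Beat 4 (L): throw ball3 h=6 -> lands@10:L; in-air after throw: [b1@6:L b2@7:R b4@8:L b3@10:L]
Beat 5 (R): throw ball5 h=6 -> lands@11:R; in-air after throw: [b1@6:L b2@7:R b4@8:L b3@10:L b5@11:R]
Beat 6 (L): throw ball1 h=6 -> lands@12:L; in-air after throw: [b2@7:R b4@8:L b3@10:L b5@11:R b1@12:L]
Beat 7 (R): throw ball2 h=2 -> lands@9:R; in-air after throw: [b4@8:L b2@9:R b3@10:L b5@11:R b1@12:L]
Beat 8 (L): throw ball4 h=5 -> lands@13:R; in-air after throw: [b2@9:R b3@10:L b5@11:R b1@12:L b4@13:R]
Beat 9 (R): throw ball2 h=6 -> lands@15:R; in-air after throw: [b3@10:L b5@11:R b1@12:L b4@13:R b2@15:R]
Beat 10 (L): throw ball3 h=6 -> lands@16:L; in-air after throw: [b5@11:R b1@12:L b4@13:R b2@15:R b3@16:L]
Beat 11 (R): throw ball5 h=6 -> lands@17:R; in-air after throw: [b1@12:L b4@13:R b2@15:R b3@16:L b5@17:R]
Beat 12 (L): throw ball1 h=2 -> lands@14:L; in-air after throw: [b4@13:R b1@14:L b2@15:R b3@16:L b5@17:R]
Beat 13 (R): throw ball4 h=5 -> lands@18:L; in-air after throw: [b1@14:L b2@15:R b3@16:L b5@17:R b4@18:L]
Beat 14 (L): throw ball1 h=6 -> lands@20:L; in-air after throw: [b2@15:R b3@16:L b5@17:R b4@18:L b1@20:L]
Beat 15 (R): throw ball2 h=6 -> lands@21:R; in-air after throw: [b3@16:L b5@17:R b4@18:L b1@20:L b2@21:R]
Ball 5: thrown@5 h=6 -> first land @11; rethrown@11 h=6 -> second land @17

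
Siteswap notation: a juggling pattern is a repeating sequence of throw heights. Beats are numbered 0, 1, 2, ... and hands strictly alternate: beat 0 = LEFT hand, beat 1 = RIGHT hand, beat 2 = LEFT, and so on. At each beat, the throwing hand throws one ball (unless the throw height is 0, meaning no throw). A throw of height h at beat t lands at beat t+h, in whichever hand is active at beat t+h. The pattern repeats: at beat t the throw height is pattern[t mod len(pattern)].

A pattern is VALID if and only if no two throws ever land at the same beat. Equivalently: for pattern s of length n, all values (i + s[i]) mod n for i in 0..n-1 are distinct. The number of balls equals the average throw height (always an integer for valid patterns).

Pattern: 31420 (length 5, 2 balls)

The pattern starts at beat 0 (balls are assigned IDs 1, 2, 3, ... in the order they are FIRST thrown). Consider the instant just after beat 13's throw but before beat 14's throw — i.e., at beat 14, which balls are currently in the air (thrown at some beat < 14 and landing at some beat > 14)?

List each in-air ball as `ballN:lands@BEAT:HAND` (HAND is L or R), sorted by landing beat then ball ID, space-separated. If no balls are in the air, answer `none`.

Answer: ball1:lands@15:R ball2:lands@16:L

Derivation:
Beat 0 (L): throw ball1 h=3 -> lands@3:R; in-air after throw: [b1@3:R]
Beat 1 (R): throw ball2 h=1 -> lands@2:L; in-air after throw: [b2@2:L b1@3:R]
Beat 2 (L): throw ball2 h=4 -> lands@6:L; in-air after throw: [b1@3:R b2@6:L]
Beat 3 (R): throw ball1 h=2 -> lands@5:R; in-air after throw: [b1@5:R b2@6:L]
Beat 5 (R): throw ball1 h=3 -> lands@8:L; in-air after throw: [b2@6:L b1@8:L]
Beat 6 (L): throw ball2 h=1 -> lands@7:R; in-air after throw: [b2@7:R b1@8:L]
Beat 7 (R): throw ball2 h=4 -> lands@11:R; in-air after throw: [b1@8:L b2@11:R]
Beat 8 (L): throw ball1 h=2 -> lands@10:L; in-air after throw: [b1@10:L b2@11:R]
Beat 10 (L): throw ball1 h=3 -> lands@13:R; in-air after throw: [b2@11:R b1@13:R]
Beat 11 (R): throw ball2 h=1 -> lands@12:L; in-air after throw: [b2@12:L b1@13:R]
Beat 12 (L): throw ball2 h=4 -> lands@16:L; in-air after throw: [b1@13:R b2@16:L]
Beat 13 (R): throw ball1 h=2 -> lands@15:R; in-air after throw: [b1@15:R b2@16:L]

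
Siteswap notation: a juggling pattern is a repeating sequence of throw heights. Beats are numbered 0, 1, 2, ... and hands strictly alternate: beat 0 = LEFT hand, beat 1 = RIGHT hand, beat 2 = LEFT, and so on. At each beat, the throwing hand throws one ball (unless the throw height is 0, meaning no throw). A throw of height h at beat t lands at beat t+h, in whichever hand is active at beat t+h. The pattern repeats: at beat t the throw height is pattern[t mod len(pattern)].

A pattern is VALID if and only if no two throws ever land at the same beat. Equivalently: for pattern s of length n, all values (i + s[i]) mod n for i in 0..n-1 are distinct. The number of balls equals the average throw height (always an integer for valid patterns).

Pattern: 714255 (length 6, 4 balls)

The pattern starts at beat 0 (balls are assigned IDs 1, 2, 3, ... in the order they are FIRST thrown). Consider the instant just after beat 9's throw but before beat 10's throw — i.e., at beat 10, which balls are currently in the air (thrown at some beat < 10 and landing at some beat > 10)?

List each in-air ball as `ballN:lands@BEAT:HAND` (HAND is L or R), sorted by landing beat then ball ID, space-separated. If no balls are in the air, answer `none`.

Answer: ball4:lands@11:R ball1:lands@12:L ball2:lands@13:R

Derivation:
Beat 0 (L): throw ball1 h=7 -> lands@7:R; in-air after throw: [b1@7:R]
Beat 1 (R): throw ball2 h=1 -> lands@2:L; in-air after throw: [b2@2:L b1@7:R]
Beat 2 (L): throw ball2 h=4 -> lands@6:L; in-air after throw: [b2@6:L b1@7:R]
Beat 3 (R): throw ball3 h=2 -> lands@5:R; in-air after throw: [b3@5:R b2@6:L b1@7:R]
Beat 4 (L): throw ball4 h=5 -> lands@9:R; in-air after throw: [b3@5:R b2@6:L b1@7:R b4@9:R]
Beat 5 (R): throw ball3 h=5 -> lands@10:L; in-air after throw: [b2@6:L b1@7:R b4@9:R b3@10:L]
Beat 6 (L): throw ball2 h=7 -> lands@13:R; in-air after throw: [b1@7:R b4@9:R b3@10:L b2@13:R]
Beat 7 (R): throw ball1 h=1 -> lands@8:L; in-air after throw: [b1@8:L b4@9:R b3@10:L b2@13:R]
Beat 8 (L): throw ball1 h=4 -> lands@12:L; in-air after throw: [b4@9:R b3@10:L b1@12:L b2@13:R]
Beat 9 (R): throw ball4 h=2 -> lands@11:R; in-air after throw: [b3@10:L b4@11:R b1@12:L b2@13:R]
Beat 10 (L): throw ball3 h=5 -> lands@15:R; in-air after throw: [b4@11:R b1@12:L b2@13:R b3@15:R]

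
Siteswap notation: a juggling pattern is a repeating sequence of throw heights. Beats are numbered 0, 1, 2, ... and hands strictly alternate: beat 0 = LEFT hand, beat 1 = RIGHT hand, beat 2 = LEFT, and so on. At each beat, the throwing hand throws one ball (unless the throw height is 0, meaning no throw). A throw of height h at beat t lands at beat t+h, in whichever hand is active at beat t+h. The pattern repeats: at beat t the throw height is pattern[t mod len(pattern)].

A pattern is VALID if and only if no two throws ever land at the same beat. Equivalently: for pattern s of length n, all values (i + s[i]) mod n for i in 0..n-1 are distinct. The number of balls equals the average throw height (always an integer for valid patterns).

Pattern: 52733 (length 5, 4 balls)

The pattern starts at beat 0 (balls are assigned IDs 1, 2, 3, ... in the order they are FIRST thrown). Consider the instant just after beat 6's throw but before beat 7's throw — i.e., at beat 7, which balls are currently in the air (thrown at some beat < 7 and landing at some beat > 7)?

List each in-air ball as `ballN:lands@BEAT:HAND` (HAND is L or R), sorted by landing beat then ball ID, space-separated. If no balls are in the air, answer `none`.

Beat 0 (L): throw ball1 h=5 -> lands@5:R; in-air after throw: [b1@5:R]
Beat 1 (R): throw ball2 h=2 -> lands@3:R; in-air after throw: [b2@3:R b1@5:R]
Beat 2 (L): throw ball3 h=7 -> lands@9:R; in-air after throw: [b2@3:R b1@5:R b3@9:R]
Beat 3 (R): throw ball2 h=3 -> lands@6:L; in-air after throw: [b1@5:R b2@6:L b3@9:R]
Beat 4 (L): throw ball4 h=3 -> lands@7:R; in-air after throw: [b1@5:R b2@6:L b4@7:R b3@9:R]
Beat 5 (R): throw ball1 h=5 -> lands@10:L; in-air after throw: [b2@6:L b4@7:R b3@9:R b1@10:L]
Beat 6 (L): throw ball2 h=2 -> lands@8:L; in-air after throw: [b4@7:R b2@8:L b3@9:R b1@10:L]
Beat 7 (R): throw ball4 h=7 -> lands@14:L; in-air after throw: [b2@8:L b3@9:R b1@10:L b4@14:L]

Answer: ball2:lands@8:L ball3:lands@9:R ball1:lands@10:L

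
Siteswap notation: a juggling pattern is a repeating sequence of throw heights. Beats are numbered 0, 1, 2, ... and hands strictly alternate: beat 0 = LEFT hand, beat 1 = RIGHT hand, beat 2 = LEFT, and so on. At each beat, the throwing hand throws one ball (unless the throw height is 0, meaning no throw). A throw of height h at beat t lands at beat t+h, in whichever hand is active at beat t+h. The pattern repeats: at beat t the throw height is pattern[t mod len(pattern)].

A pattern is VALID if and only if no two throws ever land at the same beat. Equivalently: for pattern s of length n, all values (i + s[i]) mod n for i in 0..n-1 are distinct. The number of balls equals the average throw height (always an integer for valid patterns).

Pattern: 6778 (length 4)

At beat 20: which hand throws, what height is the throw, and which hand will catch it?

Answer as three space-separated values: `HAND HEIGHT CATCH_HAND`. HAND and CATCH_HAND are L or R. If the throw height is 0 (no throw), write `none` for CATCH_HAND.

Answer: L 6 L

Derivation:
Beat 20: 20 mod 2 = 0, so hand = L
Throw height = pattern[20 mod 4] = pattern[0] = 6
Lands at beat 20+6=26, 26 mod 2 = 0, so catch hand = L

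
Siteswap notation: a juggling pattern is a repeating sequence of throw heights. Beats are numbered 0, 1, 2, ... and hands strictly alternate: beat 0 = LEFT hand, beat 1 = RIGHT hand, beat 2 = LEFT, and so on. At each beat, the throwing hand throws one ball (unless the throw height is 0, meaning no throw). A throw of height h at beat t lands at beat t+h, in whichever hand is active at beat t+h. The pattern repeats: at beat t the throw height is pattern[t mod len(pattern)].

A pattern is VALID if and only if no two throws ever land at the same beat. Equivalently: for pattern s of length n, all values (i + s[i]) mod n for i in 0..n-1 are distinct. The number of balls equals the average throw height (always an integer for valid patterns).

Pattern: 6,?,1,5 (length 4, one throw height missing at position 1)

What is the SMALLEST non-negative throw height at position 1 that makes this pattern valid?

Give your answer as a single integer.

i=0: (0 + 6) mod 4 = 2
i=1: s[i]=? (unknown)
i=2: (2 + 1) mod 4 = 3
i=3: (3 + 5) mod 4 = 0
Known residues: [0, 2, 3]; need a permutation of 0..3, so missing residue r = 1
Need (1 + s) mod 4 = 1; smallest s = (1 - 1) mod 4 = 0

Answer: 0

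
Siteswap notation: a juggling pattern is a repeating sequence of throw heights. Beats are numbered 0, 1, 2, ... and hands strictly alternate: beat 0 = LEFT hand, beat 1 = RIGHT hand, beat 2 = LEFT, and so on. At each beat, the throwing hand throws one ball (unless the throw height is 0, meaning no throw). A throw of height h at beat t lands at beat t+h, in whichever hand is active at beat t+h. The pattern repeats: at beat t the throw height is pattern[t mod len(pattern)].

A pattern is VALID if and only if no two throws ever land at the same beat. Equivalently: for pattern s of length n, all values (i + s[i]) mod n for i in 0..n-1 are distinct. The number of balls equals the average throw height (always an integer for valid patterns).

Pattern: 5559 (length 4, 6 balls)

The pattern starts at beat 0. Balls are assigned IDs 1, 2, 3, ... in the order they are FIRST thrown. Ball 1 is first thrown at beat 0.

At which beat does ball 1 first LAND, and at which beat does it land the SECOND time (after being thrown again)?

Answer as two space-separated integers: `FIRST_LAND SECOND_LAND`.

Answer: 5 10

Derivation:
Beat 0 (L): throw ball1 h=5 -> lands@5:R; in-air after throw: [b1@5:R]
Beat 1 (R): throw ball2 h=5 -> lands@6:L; in-air after throw: [b1@5:R b2@6:L]
Beat 2 (L): throw ball3 h=5 -> lands@7:R; in-air after throw: [b1@5:R b2@6:L b3@7:R]
Beat 3 (R): throw ball4 h=9 -> lands@12:L; in-air after throw: [b1@5:R b2@6:L b3@7:R b4@12:L]
Beat 4 (L): throw ball5 h=5 -> lands@9:R; in-air after throw: [b1@5:R b2@6:L b3@7:R b5@9:R b4@12:L]
Beat 5 (R): throw ball1 h=5 -> lands@10:L; in-air after throw: [b2@6:L b3@7:R b5@9:R b1@10:L b4@12:L]
Beat 6 (L): throw ball2 h=5 -> lands@11:R; in-air after throw: [b3@7:R b5@9:R b1@10:L b2@11:R b4@12:L]
Beat 7 (R): throw ball3 h=9 -> lands@16:L; in-air after throw: [b5@9:R b1@10:L b2@11:R b4@12:L b3@16:L]
Beat 8 (L): throw ball6 h=5 -> lands@13:R; in-air after throw: [b5@9:R b1@10:L b2@11:R b4@12:L b6@13:R b3@16:L]
Beat 9 (R): throw ball5 h=5 -> lands@14:L; in-air after throw: [b1@10:L b2@11:R b4@12:L b6@13:R b5@14:L b3@16:L]
Beat 10 (L): throw ball1 h=5 -> lands@15:R; in-air after throw: [b2@11:R b4@12:L b6@13:R b5@14:L b1@15:R b3@16:L]
Ball 1: thrown@0 h=5 -> first land @5; rethrown@5 h=5 -> second land @10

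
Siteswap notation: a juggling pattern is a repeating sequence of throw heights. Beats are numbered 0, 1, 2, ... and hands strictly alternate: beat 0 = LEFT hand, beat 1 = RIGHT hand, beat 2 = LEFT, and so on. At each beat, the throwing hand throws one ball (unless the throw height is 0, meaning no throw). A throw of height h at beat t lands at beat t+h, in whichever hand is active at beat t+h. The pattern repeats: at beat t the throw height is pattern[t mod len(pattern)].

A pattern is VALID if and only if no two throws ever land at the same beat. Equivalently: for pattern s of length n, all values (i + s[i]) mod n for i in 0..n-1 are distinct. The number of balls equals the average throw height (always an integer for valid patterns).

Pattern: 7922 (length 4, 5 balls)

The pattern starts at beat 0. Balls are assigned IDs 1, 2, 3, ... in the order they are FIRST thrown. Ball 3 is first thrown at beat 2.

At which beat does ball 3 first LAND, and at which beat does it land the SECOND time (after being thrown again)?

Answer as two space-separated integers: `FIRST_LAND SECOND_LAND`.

Answer: 4 11

Derivation:
Beat 0 (L): throw ball1 h=7 -> lands@7:R; in-air after throw: [b1@7:R]
Beat 1 (R): throw ball2 h=9 -> lands@10:L; in-air after throw: [b1@7:R b2@10:L]
Beat 2 (L): throw ball3 h=2 -> lands@4:L; in-air after throw: [b3@4:L b1@7:R b2@10:L]
Beat 3 (R): throw ball4 h=2 -> lands@5:R; in-air after throw: [b3@4:L b4@5:R b1@7:R b2@10:L]
Beat 4 (L): throw ball3 h=7 -> lands@11:R; in-air after throw: [b4@5:R b1@7:R b2@10:L b3@11:R]
Beat 5 (R): throw ball4 h=9 -> lands@14:L; in-air after throw: [b1@7:R b2@10:L b3@11:R b4@14:L]
Beat 6 (L): throw ball5 h=2 -> lands@8:L; in-air after throw: [b1@7:R b5@8:L b2@10:L b3@11:R b4@14:L]
Beat 7 (R): throw ball1 h=2 -> lands@9:R; in-air after throw: [b5@8:L b1@9:R b2@10:L b3@11:R b4@14:L]
Beat 8 (L): throw ball5 h=7 -> lands@15:R; in-air after throw: [b1@9:R b2@10:L b3@11:R b4@14:L b5@15:R]
Beat 9 (R): throw ball1 h=9 -> lands@18:L; in-air after throw: [b2@10:L b3@11:R b4@14:L b5@15:R b1@18:L]
Beat 10 (L): throw ball2 h=2 -> lands@12:L; in-air after throw: [b3@11:R b2@12:L b4@14:L b5@15:R b1@18:L]
Beat 11 (R): throw ball3 h=2 -> lands@13:R; in-air after throw: [b2@12:L b3@13:R b4@14:L b5@15:R b1@18:L]
Ball 3: thrown@2 h=2 -> first land @4; rethrown@4 h=7 -> second land @11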